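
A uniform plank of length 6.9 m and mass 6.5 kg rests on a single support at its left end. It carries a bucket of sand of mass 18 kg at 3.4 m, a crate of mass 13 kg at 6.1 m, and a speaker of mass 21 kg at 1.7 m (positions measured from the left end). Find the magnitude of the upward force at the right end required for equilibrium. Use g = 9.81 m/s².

Take moments about the left end.
Beam weight: 6.5 × 9.81 = 63.77 N down at 3.45 m → arm 3.45 m, τ = 63.77 × 3.45 = 220 N·m clockwise.
Bucket of sand: 18 × 9.81 = 176.6 N down at 3.4 m → arm 3.4 m, τ = 176.6 × 3.4 = 600.4 N·m clockwise.
Crate: 13 × 9.81 = 127.5 N down at 6.1 m → arm 6.1 m, τ = 127.5 × 6.1 = 777.8 N·m clockwise.
Speaker: 21 × 9.81 = 206 N down at 1.7 m → arm 1.7 m, τ = 206 × 1.7 = 350.2 N·m clockwise.
Net moment of the loads = 1948 N·m clockwise.
The upward force F acts at the right end, arm 6.9 m, giving F × 6.9 counterclockwise.
Στ = 0 ⇒ F × 6.9 = 1948 ⇒ F = 1948 / 6.9 = 282 N.

F ≈ 282 N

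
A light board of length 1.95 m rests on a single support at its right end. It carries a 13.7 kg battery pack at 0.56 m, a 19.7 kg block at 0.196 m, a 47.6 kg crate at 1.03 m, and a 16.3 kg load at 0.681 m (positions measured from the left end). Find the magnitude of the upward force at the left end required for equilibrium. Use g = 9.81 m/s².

F ≈ 594 N

Taking torques about the right end:
Battery pack: 13.7 × 9.81 = 134.4 N down at 0.56 m → arm 1.39 m, τ = 134.4 × 1.39 = 186.8 N·m counterclockwise.
Block: 19.7 × 9.81 = 193.3 N down at 0.196 m → arm 1.754 m, τ = 193.3 × 1.754 = 339 N·m counterclockwise.
Crate: 47.6 × 9.81 = 467 N down at 1.03 m → arm 0.92 m, τ = 467 × 0.92 = 429.6 N·m counterclockwise.
Load: 16.3 × 9.81 = 159.9 N down at 0.681 m → arm 1.269 m, τ = 159.9 × 1.269 = 202.9 N·m counterclockwise.
Net moment of the loads = 1158 N·m counterclockwise.
The upward force F acts at the left end, arm 1.95 m, giving F × 1.95 clockwise.
Στ = 0 ⇒ F × 1.95 = 1158 ⇒ F = 1158 / 1.95 = 594 N.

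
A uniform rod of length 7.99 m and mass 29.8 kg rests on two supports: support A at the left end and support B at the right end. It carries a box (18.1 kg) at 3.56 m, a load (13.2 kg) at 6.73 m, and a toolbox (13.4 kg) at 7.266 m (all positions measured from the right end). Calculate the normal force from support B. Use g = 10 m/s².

R_B ≈ 282 N

Choose support A as the axis so its reaction then has zero moment arm.
Beam weight: 29.8 × 10 = 298 N down at 3.995 m → arm 3.995 m, τ = 298 × 3.995 = 1191 N·m clockwise.
Box: 18.1 × 10 = 181 N down at 3.56 m → arm 4.43 m, τ = 181 × 4.43 = 801.8 N·m clockwise.
Load: 13.2 × 10 = 132 N down at 6.73 m → arm 1.26 m, τ = 132 × 1.26 = 166.3 N·m clockwise.
Toolbox: 13.4 × 10 = 134 N down at 7.266 m → arm 0.724 m, τ = 134 × 0.724 = 97.02 N·m clockwise.
Net load moment about support A = 2256 N·m clockwise.
Reaction R at support B is upward at 0 m, arm 7.99 m → moment R × 7.99 counterclockwise.
For rotational equilibrium, R × 7.99 = 2256, so R = 282 N.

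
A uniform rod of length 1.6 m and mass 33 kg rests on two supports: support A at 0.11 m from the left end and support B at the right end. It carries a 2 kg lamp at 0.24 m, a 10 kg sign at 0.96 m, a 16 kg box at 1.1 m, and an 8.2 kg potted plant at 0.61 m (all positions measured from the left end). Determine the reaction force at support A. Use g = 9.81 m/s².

Take moments about support B.
Beam weight: 33 × 9.81 = 323.7 N down at 0.8 m → arm 0.8 m, τ = 323.7 × 0.8 = 259 N·m counterclockwise.
Lamp: 2 × 9.81 = 19.62 N down at 0.24 m → arm 1.36 m, τ = 19.62 × 1.36 = 26.68 N·m counterclockwise.
Sign: 10 × 9.81 = 98.1 N down at 0.96 m → arm 0.64 m, τ = 98.1 × 0.64 = 62.78 N·m counterclockwise.
Box: 16 × 9.81 = 157 N down at 1.1 m → arm 0.5 m, τ = 157 × 0.5 = 78.5 N·m counterclockwise.
Potted plant: 8.2 × 9.81 = 80.44 N down at 0.61 m → arm 0.99 m, τ = 80.44 × 0.99 = 79.64 N·m counterclockwise.
Net load moment about support B = 506.6 N·m counterclockwise.
Reaction R at support A is upward at 0.11 m, arm 1.49 m → moment R × 1.49 clockwise.
For rotational equilibrium, R × 1.49 = 506.6, so R = 340 N.

R_A ≈ 340 N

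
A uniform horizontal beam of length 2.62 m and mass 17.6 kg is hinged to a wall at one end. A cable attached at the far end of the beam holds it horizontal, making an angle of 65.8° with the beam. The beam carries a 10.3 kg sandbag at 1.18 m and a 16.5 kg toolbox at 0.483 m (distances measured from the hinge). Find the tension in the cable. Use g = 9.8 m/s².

Choose the hinge as the axis so the unknown hinge reaction has zero arm there.
Beam weight: 17.6 × 9.8 = 172.5 N down at 1.31 m → arm 1.31 m, τ = 172.5 × 1.31 = 226 N·m clockwise.
Sandbag: 10.3 × 9.8 = 100.9 N down at 1.18 m → arm 1.18 m, τ = 100.9 × 1.18 = 119.1 N·m clockwise.
Toolbox: 16.5 × 9.8 = 161.7 N down at 0.483 m → arm 0.483 m, τ = 161.7 × 0.483 = 78.1 N·m clockwise.
Total clockwise load moment = 423.2 N·m.
The cable tension T acts at 2.62 m; only its component perpendicular to the beam, T sinθ, produces torque. sin 65.8° = 0.9121.
Στ = 0 ⇒ T × 2.62 × 0.9121 = 423.2 ⇒ T = 423.2 / 2.39 = 177 N.

T ≈ 177 N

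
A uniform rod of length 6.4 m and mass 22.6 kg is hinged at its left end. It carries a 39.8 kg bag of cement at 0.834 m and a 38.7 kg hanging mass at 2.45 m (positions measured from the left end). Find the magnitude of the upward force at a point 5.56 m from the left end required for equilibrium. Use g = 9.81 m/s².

Taking torques about the left end:
Beam weight: 22.6 × 9.81 = 221.7 N down at 3.2 m → arm 3.2 m, τ = 221.7 × 3.2 = 709.4 N·m clockwise.
Bag of cement: 39.8 × 9.81 = 390.4 N down at 0.834 m → arm 0.834 m, τ = 390.4 × 0.834 = 325.6 N·m clockwise.
Hanging mass: 38.7 × 9.81 = 379.6 N down at 2.45 m → arm 2.45 m, τ = 379.6 × 2.45 = 930 N·m clockwise.
Net moment of the loads = 1965 N·m clockwise.
The upward force F acts at a point 5.56 m from the left end, arm 5.56 m, giving F × 5.56 counterclockwise.
Balancing moments: F × 5.56 = 1965, giving F = 1965 / 5.56 = 353 N.

F ≈ 353 N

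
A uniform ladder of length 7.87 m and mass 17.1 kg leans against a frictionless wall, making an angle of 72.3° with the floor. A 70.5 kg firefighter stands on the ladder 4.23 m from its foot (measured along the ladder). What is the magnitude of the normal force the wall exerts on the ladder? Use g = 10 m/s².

Sum moments about the foot of the ladder (the floor normal and friction both act there and drop out).
Ladder weight 17.1×10 = 171 N acts at 3.935 m along the ladder; its horizontal arm is 3.935·cos72.3° = 1.196 m → τ = 204.5 N·m clockwise.
Firefighter: 70.5×10 = 705 N at 4.23 m → arm 1.286 m → τ = 906.6 N·m clockwise.
Wall normal N acts horizontally at the top; its moment arm is the height L sinθ = 7.87·sin72.3° = 7.497 m, counterclockwise.
Balancing moments: N × 7.497 = 1111, giving N = 148 N.

N_wall ≈ 148 N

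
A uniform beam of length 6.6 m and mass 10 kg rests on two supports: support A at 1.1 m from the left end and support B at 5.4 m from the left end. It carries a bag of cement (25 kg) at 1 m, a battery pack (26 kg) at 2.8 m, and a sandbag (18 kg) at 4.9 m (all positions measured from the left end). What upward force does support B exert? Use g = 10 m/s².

R_B ≈ 307 N

Sum moments about support A (its reaction then has zero moment arm).
Beam weight: 10 × 10 = 100 N down at 3.3 m → arm 2.2 m, τ = 100 × 2.2 = 220 N·m clockwise.
Bag of cement: 25 × 10 = 250 N down at 1 m → arm 0.1 m, τ = 250 × 0.1 = 25 N·m counterclockwise.
Battery pack: 26 × 10 = 260 N down at 2.8 m → arm 1.7 m, τ = 260 × 1.7 = 442 N·m clockwise.
Sandbag: 18 × 10 = 180 N down at 4.9 m → arm 3.8 m, τ = 180 × 3.8 = 684 N·m clockwise.
Net load moment about support A = 1321 N·m clockwise.
Reaction R at support B is upward at 5.4 m, arm 4.3 m → moment R × 4.3 counterclockwise.
Balancing moments: R × 4.3 = 1321, giving R = 307 N.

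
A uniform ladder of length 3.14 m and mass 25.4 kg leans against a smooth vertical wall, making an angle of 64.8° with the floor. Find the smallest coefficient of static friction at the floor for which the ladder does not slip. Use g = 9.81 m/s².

Take moments about the foot of the ladder.
Ladder weight 25.4×9.81 = 249.2 N acts at 1.57 m along the ladder; its horizontal arm is 1.57·cos64.8° = 0.6685 m → τ = 166.6 N·m clockwise.
Wall normal N acts horizontally at the top; its moment arm is the height L sinθ = 3.14·sin64.8° = 2.841 m, counterclockwise.
Setting net torque to zero: N × 2.841 = 166.6 → N = 58.64 N.
ΣFx = 0 ⇒ f = N_wall = 58.64 N. ΣFy = 0 ⇒ N_floor = 249.2 N.
μ_min = f / N_floor = 58.64 / 249.2 = 0.235.

μ_min ≈ 0.235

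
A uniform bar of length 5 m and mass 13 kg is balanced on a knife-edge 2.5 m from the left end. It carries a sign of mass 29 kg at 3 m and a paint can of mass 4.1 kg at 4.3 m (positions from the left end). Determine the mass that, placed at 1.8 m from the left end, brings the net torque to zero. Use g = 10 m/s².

m ≈ 31.3 kg

Taking torques about the knife-edge (at 2.5 m from the left end):
Beam weight: acts at the knife-edge, moment arm 0 → no torque.
Sign: 29 × 10 = 290 N down at 3 m → arm 0.5 m, τ = 290 × 0.5 = 145 N·m clockwise.
Paint can: 4.1 × 10 = 41 N down at 4.3 m → arm 1.8 m, τ = 41 × 1.8 = 73.8 N·m clockwise.
Net moment of known loads = 218.8 N·m clockwise.
An unknown mass m at 1.8 m has arm 0.7 m; its moment is m·g·0.7 counterclockwise.
Στ = 0 ⇒ m × 10 × 0.7 = 218.8 ⇒ m = 218.8 / (10 × 0.7) = 31.3 kg.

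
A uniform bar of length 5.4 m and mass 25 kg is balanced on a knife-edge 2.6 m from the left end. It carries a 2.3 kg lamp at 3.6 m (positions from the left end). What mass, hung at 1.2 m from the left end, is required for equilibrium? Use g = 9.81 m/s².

Sum moments about the knife-edge (at 2.6 m from the left end) (the support reaction has zero arm there).
Beam weight: 25 × 9.81 = 245.2 N down at 2.7 m → arm 0.1 m, τ = 245.2 × 0.1 = 24.52 N·m clockwise.
Lamp: 2.3 × 9.81 = 22.56 N down at 3.6 m → arm 1 m, τ = 22.56 × 1 = 22.56 N·m clockwise.
Net moment of known loads = 47.08 N·m clockwise.
An unknown mass m at 1.2 m has arm 1.4 m; its moment is m·g·1.4 counterclockwise.
Στ = 0 ⇒ m × 9.81 × 1.4 = 47.08 ⇒ m = 47.08 / (9.81 × 1.4) = 3.43 kg.

m ≈ 3.43 kg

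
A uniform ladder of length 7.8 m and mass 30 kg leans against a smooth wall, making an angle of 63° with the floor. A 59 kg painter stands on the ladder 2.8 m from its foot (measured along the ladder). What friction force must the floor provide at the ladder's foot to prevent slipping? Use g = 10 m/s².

Sum moments about the foot of the ladder (the floor normal and friction both act there and drop out).
Ladder weight 30×10 = 300 N acts at 3.9 m along the ladder; its horizontal arm is 3.9·cos63° = 1.771 m → τ = 531.3 N·m clockwise.
Painter: 59×10 = 590 N at 2.8 m → arm 1.271 m → τ = 749.9 N·m clockwise.
Wall normal N acts horizontally at the top; its moment arm is the height L sinθ = 7.8·sin63° = 6.95 m, counterclockwise.
For rotational equilibrium, N × 6.95 = 1281, so N = 184 N.
ΣFx = 0: friction at the foot balances the wall's push, so f = N_wall = 184 N.

f ≈ 184 N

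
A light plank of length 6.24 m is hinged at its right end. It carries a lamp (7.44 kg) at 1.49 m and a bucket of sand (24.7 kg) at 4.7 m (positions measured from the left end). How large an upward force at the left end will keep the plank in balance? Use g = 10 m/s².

F ≈ 118 N

Taking torques about the right end:
Lamp: 7.44 × 10 = 74.4 N down at 1.49 m → arm 4.75 m, τ = 74.4 × 4.75 = 353.4 N·m counterclockwise.
Bucket of sand: 24.7 × 10 = 247 N down at 4.7 m → arm 1.54 m, τ = 247 × 1.54 = 380.4 N·m counterclockwise.
Net moment of the loads = 733.8 N·m counterclockwise.
The upward force F acts at the left end, arm 6.24 m, giving F × 6.24 clockwise.
Balancing moments: F × 6.24 = 733.8, giving F = 733.8 / 6.24 = 118 N.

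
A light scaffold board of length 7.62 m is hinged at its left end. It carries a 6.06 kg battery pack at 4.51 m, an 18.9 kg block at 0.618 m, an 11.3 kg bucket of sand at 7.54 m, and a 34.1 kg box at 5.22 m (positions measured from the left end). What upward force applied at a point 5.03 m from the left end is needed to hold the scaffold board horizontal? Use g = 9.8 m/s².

Choose the left end as the axis so the unknown pivot reaction has zero arm there.
Battery pack: 6.06 × 9.8 = 59.39 N down at 4.51 m → arm 4.51 m, τ = 59.39 × 4.51 = 267.8 N·m clockwise.
Block: 18.9 × 9.8 = 185.2 N down at 0.618 m → arm 0.618 m, τ = 185.2 × 0.618 = 114.5 N·m clockwise.
Bucket of sand: 11.3 × 9.8 = 110.7 N down at 7.54 m → arm 7.54 m, τ = 110.7 × 7.54 = 834.7 N·m clockwise.
Box: 34.1 × 9.8 = 334.2 N down at 5.22 m → arm 5.22 m, τ = 334.2 × 5.22 = 1745 N·m clockwise.
Net moment of the loads = 2962 N·m clockwise.
The upward force F acts at a point 5.03 m from the left end, arm 5.03 m, giving F × 5.03 counterclockwise.
Στ = 0 ⇒ F × 5.03 = 2962 ⇒ F = 2962 / 5.03 = 589 N.

F ≈ 589 N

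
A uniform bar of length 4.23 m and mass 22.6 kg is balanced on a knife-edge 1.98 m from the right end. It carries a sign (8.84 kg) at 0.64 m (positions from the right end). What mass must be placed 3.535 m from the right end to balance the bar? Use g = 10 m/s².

Taking torques about the knife-edge (at 1.98 m from the right end):
Beam weight: 22.6 × 10 = 226 N down at 2.115 m → arm 0.135 m, τ = 226 × 0.135 = 30.51 N·m counterclockwise.
Sign: 8.84 × 10 = 88.4 N down at 0.64 m → arm 1.34 m, τ = 88.4 × 1.34 = 118.5 N·m clockwise.
Net moment of known loads = 87.99 N·m clockwise.
An unknown mass m at 3.535 m has arm 1.555 m; its moment is m·g·1.555 counterclockwise.
Setting net torque to zero: m × 10 × 1.555 = 87.99 → m = 87.99 / (10 × 1.555) = 5.66 kg.

m ≈ 5.66 kg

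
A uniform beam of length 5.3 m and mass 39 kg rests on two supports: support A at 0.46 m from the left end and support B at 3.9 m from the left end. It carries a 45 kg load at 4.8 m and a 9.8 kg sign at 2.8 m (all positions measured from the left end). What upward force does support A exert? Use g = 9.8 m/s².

Choose support B as the axis so its reaction then has zero moment arm.
Beam weight: 39 × 9.8 = 382.2 N down at 2.65 m → arm 1.25 m, τ = 382.2 × 1.25 = 477.8 N·m counterclockwise.
Load: 45 × 9.8 = 441 N down at 4.8 m → arm 0.9 m, τ = 441 × 0.9 = 396.9 N·m clockwise.
Sign: 9.8 × 9.8 = 96.04 N down at 2.8 m → arm 1.1 m, τ = 96.04 × 1.1 = 105.6 N·m counterclockwise.
Net load moment about support B = 186.5 N·m counterclockwise.
Reaction R at support A is upward at 0.46 m, arm 3.44 m → moment R × 3.44 clockwise.
Balancing moments: R × 3.44 = 186.5, giving R = 54.2 N.

R_A ≈ 54.2 N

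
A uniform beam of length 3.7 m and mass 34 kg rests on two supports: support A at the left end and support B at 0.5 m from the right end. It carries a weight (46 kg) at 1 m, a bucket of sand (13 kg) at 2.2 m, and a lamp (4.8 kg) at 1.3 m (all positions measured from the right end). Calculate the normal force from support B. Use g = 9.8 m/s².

Taking torques about support A:
Beam weight: 34 × 9.8 = 333.2 N down at 1.85 m → arm 1.85 m, τ = 333.2 × 1.85 = 616.4 N·m clockwise.
Weight: 46 × 9.8 = 450.8 N down at 1 m → arm 2.7 m, τ = 450.8 × 2.7 = 1217 N·m clockwise.
Bucket of sand: 13 × 9.8 = 127.4 N down at 2.2 m → arm 1.5 m, τ = 127.4 × 1.5 = 191.1 N·m clockwise.
Lamp: 4.8 × 9.8 = 47.04 N down at 1.3 m → arm 2.4 m, τ = 47.04 × 2.4 = 112.9 N·m clockwise.
Net load moment about support A = 2137 N·m clockwise.
Reaction R at support B is upward at 0.5 m, arm 3.2 m → moment R × 3.2 counterclockwise.
For rotational equilibrium, R × 3.2 = 2137, so R = 668 N.

R_B ≈ 668 N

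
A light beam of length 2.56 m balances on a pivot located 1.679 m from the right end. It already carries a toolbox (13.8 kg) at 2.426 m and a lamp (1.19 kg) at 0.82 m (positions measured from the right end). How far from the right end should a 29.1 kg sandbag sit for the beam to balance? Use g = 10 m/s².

x ≈ 1.36 m from the right end

Take moments about the pivot (at 1.679 m from the right end).
Toolbox: 13.8 × 10 = 138 N down at 2.426 m → arm 0.747 m, τ = 138 × 0.747 = 103.1 N·m counterclockwise.
Lamp: 1.19 × 10 = 11.9 N down at 0.82 m → arm 0.859 m, τ = 11.9 × 0.859 = 10.22 N·m clockwise.
Net moment of existing loads = 92.88 N·m counterclockwise.
The sandbag weighs 29.1 × 10 = 291 N and must supply an equal clockwise moment, so its lever arm about the pivot is 92.88 / 291 = 0.319 m.
That puts it at 1.679 − 0.319 = 1.36 m from the right end.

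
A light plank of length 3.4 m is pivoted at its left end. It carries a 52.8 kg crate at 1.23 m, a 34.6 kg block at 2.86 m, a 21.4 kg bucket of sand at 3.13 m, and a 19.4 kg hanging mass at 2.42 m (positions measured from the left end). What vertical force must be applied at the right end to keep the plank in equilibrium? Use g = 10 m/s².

F ≈ 817 N

Choose the left end as the axis so the unknown pivot reaction has zero arm there.
Crate: 52.8 × 10 = 528 N down at 1.23 m → arm 1.23 m, τ = 528 × 1.23 = 649.4 N·m clockwise.
Block: 34.6 × 10 = 346 N down at 2.86 m → arm 2.86 m, τ = 346 × 2.86 = 989.6 N·m clockwise.
Bucket of sand: 21.4 × 10 = 214 N down at 3.13 m → arm 3.13 m, τ = 214 × 3.13 = 669.8 N·m clockwise.
Hanging mass: 19.4 × 10 = 194 N down at 2.42 m → arm 2.42 m, τ = 194 × 2.42 = 469.5 N·m clockwise.
Net moment of the loads = 2778 N·m clockwise.
The upward force F acts at the right end, arm 3.4 m, giving F × 3.4 counterclockwise.
Setting net torque to zero: F × 3.4 = 2778 → F = 2778 / 3.4 = 817 N.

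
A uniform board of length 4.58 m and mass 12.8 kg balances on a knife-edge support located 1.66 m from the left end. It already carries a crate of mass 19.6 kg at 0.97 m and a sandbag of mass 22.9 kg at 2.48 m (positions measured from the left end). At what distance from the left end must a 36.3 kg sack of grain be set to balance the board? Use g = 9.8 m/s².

x ≈ 1.29 m from the left end

About the knife-edge support (at 1.66 m from the left end):
Beam weight: 12.8 × 9.8 = 125.4 N down at 2.29 m → arm 0.63 m, τ = 125.4 × 0.63 = 79 N·m clockwise.
Crate: 19.6 × 9.8 = 192.1 N down at 0.97 m → arm 0.69 m, τ = 192.1 × 0.69 = 132.5 N·m counterclockwise.
Sandbag: 22.9 × 9.8 = 224.4 N down at 2.48 m → arm 0.82 m, τ = 224.4 × 0.82 = 184 N·m clockwise.
Net moment of existing loads = 130.5 N·m clockwise.
The sack of grain weighs 36.3 × 9.8 = 355.7 N and must supply an equal counterclockwise moment, so its lever arm about the knife-edge support is 130.5 / 355.7 = 0.367 m.
That puts it at 1.66 − 0.367 = 1.29 m from the left end.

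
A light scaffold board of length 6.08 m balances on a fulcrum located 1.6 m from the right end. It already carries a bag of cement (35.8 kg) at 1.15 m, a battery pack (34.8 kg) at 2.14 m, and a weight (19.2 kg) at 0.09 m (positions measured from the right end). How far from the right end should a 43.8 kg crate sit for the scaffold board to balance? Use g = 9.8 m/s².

x ≈ 2.2 m from the right end

Choose the fulcrum (at 1.6 m from the right end) as the axis so the support reaction has zero arm there.
Bag of cement: 35.8 × 9.8 = 350.8 N down at 1.15 m → arm 0.45 m, τ = 350.8 × 0.45 = 157.9 N·m clockwise.
Battery pack: 34.8 × 9.8 = 341 N down at 2.14 m → arm 0.54 m, τ = 341 × 0.54 = 184.1 N·m counterclockwise.
Weight: 19.2 × 9.8 = 188.2 N down at 0.09 m → arm 1.51 m, τ = 188.2 × 1.51 = 284.2 N·m clockwise.
Net moment of existing loads = 258 N·m clockwise.
The crate weighs 43.8 × 9.8 = 429.2 N and must supply an equal counterclockwise moment, so its lever arm about the fulcrum is 258 / 429.2 = 0.601 m.
That puts it at 1.6 + 0.601 = 2.2 m from the right end.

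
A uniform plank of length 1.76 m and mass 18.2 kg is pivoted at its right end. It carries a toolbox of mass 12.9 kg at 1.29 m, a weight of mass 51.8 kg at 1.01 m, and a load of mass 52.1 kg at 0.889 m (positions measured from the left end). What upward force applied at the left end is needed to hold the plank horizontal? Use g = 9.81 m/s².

About the right end:
Beam weight: 18.2 × 9.81 = 178.5 N down at 0.88 m → arm 0.88 m, τ = 178.5 × 0.88 = 157.1 N·m counterclockwise.
Toolbox: 12.9 × 9.81 = 126.5 N down at 1.29 m → arm 0.47 m, τ = 126.5 × 0.47 = 59.45 N·m counterclockwise.
Weight: 51.8 × 9.81 = 508.2 N down at 1.01 m → arm 0.75 m, τ = 508.2 × 0.75 = 381.1 N·m counterclockwise.
Load: 52.1 × 9.81 = 511.1 N down at 0.889 m → arm 0.871 m, τ = 511.1 × 0.871 = 445.2 N·m counterclockwise.
Net moment of the loads = 1043 N·m counterclockwise.
The upward force F acts at the left end, arm 1.76 m, giving F × 1.76 clockwise.
Balancing moments: F × 1.76 = 1043, giving F = 1043 / 1.76 = 593 N.

F ≈ 593 N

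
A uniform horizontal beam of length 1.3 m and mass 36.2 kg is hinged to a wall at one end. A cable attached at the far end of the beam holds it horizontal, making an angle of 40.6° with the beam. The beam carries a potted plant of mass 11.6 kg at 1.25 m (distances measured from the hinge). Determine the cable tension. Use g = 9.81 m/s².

T ≈ 441 N

About the hinge:
Beam weight: 36.2 × 9.81 = 355.1 N down at 0.65 m → arm 0.65 m, τ = 355.1 × 0.65 = 230.8 N·m clockwise.
Potted plant: 11.6 × 9.81 = 113.8 N down at 1.25 m → arm 1.25 m, τ = 113.8 × 1.25 = 142.2 N·m clockwise.
Total clockwise load moment = 373 N·m.
The cable tension T acts at 1.3 m; only its component perpendicular to the beam, T sinθ, produces torque. sin 40.6° = 0.6508.
Setting net torque to zero: T × 1.3 × 0.6508 = 373 → T = 373 / 0.846 = 441 N.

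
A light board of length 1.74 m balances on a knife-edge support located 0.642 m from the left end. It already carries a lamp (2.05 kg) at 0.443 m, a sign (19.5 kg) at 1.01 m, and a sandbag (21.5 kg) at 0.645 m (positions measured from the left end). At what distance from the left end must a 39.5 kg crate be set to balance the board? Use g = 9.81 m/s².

x ≈ 0.469 m from the left end

Taking torques about the knife-edge support (at 0.642 m from the left end):
Lamp: 2.05 × 9.81 = 20.11 N down at 0.443 m → arm 0.199 m, τ = 20.11 × 0.199 = 4.002 N·m counterclockwise.
Sign: 19.5 × 9.81 = 191.3 N down at 1.01 m → arm 0.368 m, τ = 191.3 × 0.368 = 70.4 N·m clockwise.
Sandbag: 21.5 × 9.81 = 210.9 N down at 0.645 m → arm 0.003 m, τ = 210.9 × 0.003 = 0.6327 N·m clockwise.
Net moment of existing loads = 67.03 N·m clockwise.
The crate weighs 39.5 × 9.81 = 387.5 N and must supply an equal counterclockwise moment, so its lever arm about the knife-edge support is 67.03 / 387.5 = 0.173 m.
That puts it at 0.642 − 0.173 = 0.469 m from the left end.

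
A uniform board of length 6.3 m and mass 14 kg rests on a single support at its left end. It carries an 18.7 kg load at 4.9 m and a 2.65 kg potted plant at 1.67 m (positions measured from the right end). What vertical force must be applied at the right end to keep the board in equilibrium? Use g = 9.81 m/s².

F ≈ 129 N

Take moments about the left end.
Beam weight: 14 × 9.81 = 137.3 N down at 3.15 m → arm 3.15 m, τ = 137.3 × 3.15 = 432.5 N·m clockwise.
Load: 18.7 × 9.81 = 183.4 N down at 4.9 m → arm 1.4 m, τ = 183.4 × 1.4 = 256.8 N·m clockwise.
Potted plant: 2.65 × 9.81 = 26 N down at 1.67 m → arm 4.63 m, τ = 26 × 4.63 = 120.4 N·m clockwise.
Net moment of the loads = 809.7 N·m clockwise.
The upward force F acts at the right end, arm 6.3 m, giving F × 6.3 counterclockwise.
Στ = 0 ⇒ F × 6.3 = 809.7 ⇒ F = 809.7 / 6.3 = 129 N.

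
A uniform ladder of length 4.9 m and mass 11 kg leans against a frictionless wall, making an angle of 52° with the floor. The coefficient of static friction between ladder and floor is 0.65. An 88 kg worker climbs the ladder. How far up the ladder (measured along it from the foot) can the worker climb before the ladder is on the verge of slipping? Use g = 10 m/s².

d ≈ 4.28 m

Sum moments about the foot of the ladder (the floor normal and friction both act there and drop out).
Ladder weight 11×10 = 110 N acts at 2.45 m along the ladder; its horizontal arm is 2.45·cos52° = 1.508 m → τ = 165.9 N·m clockwise.
Worker weight 88×10 = 880 N at distance d → arm d·cos52° → τ = 880·d·0.6157 clockwise.
Wall normal N at the top has arm L sinθ = 3.861 m counterclockwise, so Στ = 0 gives N·3.861 = 165.9 + 541.8·d.
ΣFy = 0 ⇒ N_floor = 990 N, so the maximum friction is μ_s·N_floor = 0.65×990 = 643.5 N. ΣFx = 0 ⇒ N_wall = f, so at the slipping point N = 643.5 N.
Substituting: 643.5×3.861 = 165.9 + 541.8·d ⇒ d = (2485 − 165.9) / 541.8 = 4.28 m.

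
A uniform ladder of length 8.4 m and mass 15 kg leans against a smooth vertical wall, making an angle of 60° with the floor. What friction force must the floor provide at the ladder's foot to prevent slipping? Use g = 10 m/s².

f ≈ 43.3 N

Take moments about the foot of the ladder.
Ladder weight 15×10 = 150 N acts at 4.2 m along the ladder; its horizontal arm is 4.2·cos60° = 2.1 m → τ = 315 N·m clockwise.
Wall normal N acts horizontally at the top; its moment arm is the height L sinθ = 8.4·sin60° = 7.275 m, counterclockwise.
Setting net torque to zero: N × 7.275 = 315 → N = 43.3 N.
ΣFx = 0: friction at the foot balances the wall's push, so f = N_wall = 43.3 N.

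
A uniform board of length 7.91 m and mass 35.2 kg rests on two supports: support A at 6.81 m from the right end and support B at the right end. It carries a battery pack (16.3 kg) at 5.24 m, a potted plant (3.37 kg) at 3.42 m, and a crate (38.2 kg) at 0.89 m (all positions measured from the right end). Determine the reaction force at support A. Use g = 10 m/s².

R_A ≈ 397 N

Take moments about support B.
Beam weight: 35.2 × 10 = 352 N down at 3.955 m → arm 3.955 m, τ = 352 × 3.955 = 1392 N·m counterclockwise.
Battery pack: 16.3 × 10 = 163 N down at 5.24 m → arm 5.24 m, τ = 163 × 5.24 = 854.1 N·m counterclockwise.
Potted plant: 3.37 × 10 = 33.7 N down at 3.42 m → arm 3.42 m, τ = 33.7 × 3.42 = 115.3 N·m counterclockwise.
Crate: 38.2 × 10 = 382 N down at 0.89 m → arm 0.89 m, τ = 382 × 0.89 = 340 N·m counterclockwise.
Net load moment about support B = 2701 N·m counterclockwise.
Reaction R at support A is upward at 6.81 m, arm 6.81 m → moment R × 6.81 clockwise.
Στ = 0 ⇒ R × 6.81 = 2701 ⇒ R = 397 N.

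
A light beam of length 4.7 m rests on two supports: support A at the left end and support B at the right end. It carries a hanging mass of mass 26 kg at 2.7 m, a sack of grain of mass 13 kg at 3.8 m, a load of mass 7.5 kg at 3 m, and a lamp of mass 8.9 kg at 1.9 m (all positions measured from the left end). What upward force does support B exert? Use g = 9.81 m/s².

Sum moments about support A (its reaction then has zero moment arm).
Hanging mass: 26 × 9.81 = 255.1 N down at 2.7 m → arm 2.7 m, τ = 255.1 × 2.7 = 688.8 N·m clockwise.
Sack of grain: 13 × 9.81 = 127.5 N down at 3.8 m → arm 3.8 m, τ = 127.5 × 3.8 = 484.5 N·m clockwise.
Load: 7.5 × 9.81 = 73.58 N down at 3 m → arm 3 m, τ = 73.58 × 3 = 220.7 N·m clockwise.
Lamp: 8.9 × 9.81 = 87.31 N down at 1.9 m → arm 1.9 m, τ = 87.31 × 1.9 = 165.9 N·m clockwise.
Net load moment about support A = 1560 N·m clockwise.
Reaction R at support B is upward at 4.7 m, arm 4.7 m → moment R × 4.7 counterclockwise.
Στ = 0 ⇒ R × 4.7 = 1560 ⇒ R = 332 N.

R_B ≈ 332 N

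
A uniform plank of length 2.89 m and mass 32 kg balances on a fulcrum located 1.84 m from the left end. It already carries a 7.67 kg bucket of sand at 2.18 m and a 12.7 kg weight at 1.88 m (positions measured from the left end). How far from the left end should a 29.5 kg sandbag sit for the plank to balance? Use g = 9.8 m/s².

Choose the fulcrum (at 1.84 m from the left end) as the axis so the support reaction has zero arm there.
Beam weight: 32 × 9.8 = 313.6 N down at 1.445 m → arm 0.395 m, τ = 313.6 × 0.395 = 123.9 N·m counterclockwise.
Bucket of sand: 7.67 × 9.8 = 75.17 N down at 2.18 m → arm 0.34 m, τ = 75.17 × 0.34 = 25.56 N·m clockwise.
Weight: 12.7 × 9.8 = 124.5 N down at 1.88 m → arm 0.04 m, τ = 124.5 × 0.04 = 4.98 N·m clockwise.
Net moment of existing loads = 93.36 N·m counterclockwise.
The sandbag weighs 29.5 × 9.8 = 289.1 N and must supply an equal clockwise moment, so its lever arm about the fulcrum is 93.36 / 289.1 = 0.323 m.
That puts it at 1.84 + 0.323 = 2.16 m from the left end.

x ≈ 2.16 m from the left end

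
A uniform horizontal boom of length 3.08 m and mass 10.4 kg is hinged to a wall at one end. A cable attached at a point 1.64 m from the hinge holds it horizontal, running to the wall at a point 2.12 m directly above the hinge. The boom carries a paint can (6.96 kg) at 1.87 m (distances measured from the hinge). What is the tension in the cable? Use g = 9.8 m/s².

Sum moments about the hinge (the unknown hinge reaction has zero arm there).
Beam weight: 10.4 × 9.8 = 101.9 N down at 1.54 m → arm 1.54 m, τ = 101.9 × 1.54 = 156.9 N·m clockwise.
Paint can: 6.96 × 9.8 = 68.21 N down at 1.87 m → arm 1.87 m, τ = 68.21 × 1.87 = 127.6 N·m clockwise.
Total clockwise load moment = 284.5 N·m.
The cable tension T acts at 1.64 m; only its component perpendicular to the boom, T sinθ, produces torque. sinθ = h/√(h²+d²) = 2.12/√(2.12²+1.64²) = 0.791.
Balancing moments: T × 1.64 × 0.791 = 284.5, giving T = 284.5 / 1.297 = 219 N.

T ≈ 219 N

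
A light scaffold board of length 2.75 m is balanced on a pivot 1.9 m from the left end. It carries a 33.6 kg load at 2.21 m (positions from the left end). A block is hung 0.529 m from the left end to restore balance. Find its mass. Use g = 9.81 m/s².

About the pivot (at 1.9 m from the left end):
Load: 33.6 × 9.81 = 329.6 N down at 2.21 m → arm 0.31 m, τ = 329.6 × 0.31 = 102.2 N·m clockwise.
Net moment of known loads = 102.2 N·m clockwise.
An unknown mass m at 0.529 m has arm 1.371 m; its moment is m·g·1.371 counterclockwise.
Setting net torque to zero: m × 9.81 × 1.371 = 102.2 → m = 102.2 / (9.81 × 1.371) = 7.6 kg.

m ≈ 7.6 kg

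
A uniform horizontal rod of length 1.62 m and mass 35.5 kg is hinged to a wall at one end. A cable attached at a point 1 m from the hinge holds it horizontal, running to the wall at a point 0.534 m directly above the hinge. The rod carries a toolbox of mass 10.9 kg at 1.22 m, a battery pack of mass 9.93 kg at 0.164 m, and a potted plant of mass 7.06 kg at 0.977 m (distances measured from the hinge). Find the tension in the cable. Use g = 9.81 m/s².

Taking torques about the hinge:
Beam weight: 35.5 × 9.81 = 348.3 N down at 0.81 m → arm 0.81 m, τ = 348.3 × 0.81 = 282.1 N·m clockwise.
Toolbox: 10.9 × 9.81 = 106.9 N down at 1.22 m → arm 1.22 m, τ = 106.9 × 1.22 = 130.4 N·m clockwise.
Battery pack: 9.93 × 9.81 = 97.41 N down at 0.164 m → arm 0.164 m, τ = 97.41 × 0.164 = 15.98 N·m clockwise.
Potted plant: 7.06 × 9.81 = 69.26 N down at 0.977 m → arm 0.977 m, τ = 69.26 × 0.977 = 67.67 N·m clockwise.
Total clockwise load moment = 496.2 N·m.
The cable tension T acts at 1 m; only its component perpendicular to the rod, T sinθ, produces torque. sinθ = h/√(h²+d²) = 0.534/√(0.534²+1²) = 0.471.
Στ = 0 ⇒ T × 1 × 0.471 = 496.2 ⇒ T = 496.2 / 0.471 = 1050 N.

T ≈ 1050 N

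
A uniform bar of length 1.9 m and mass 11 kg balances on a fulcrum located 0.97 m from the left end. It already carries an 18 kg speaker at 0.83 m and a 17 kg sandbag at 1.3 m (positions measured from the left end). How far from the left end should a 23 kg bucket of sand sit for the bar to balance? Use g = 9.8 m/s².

Sum moments about the fulcrum (at 0.97 m from the left end) (the support reaction has zero arm there).
Beam weight: 11 × 9.8 = 107.8 N down at 0.95 m → arm 0.02 m, τ = 107.8 × 0.02 = 2.156 N·m counterclockwise.
Speaker: 18 × 9.8 = 176.4 N down at 0.83 m → arm 0.14 m, τ = 176.4 × 0.14 = 24.7 N·m counterclockwise.
Sandbag: 17 × 9.8 = 166.6 N down at 1.3 m → arm 0.33 m, τ = 166.6 × 0.33 = 54.98 N·m clockwise.
Net moment of existing loads = 28.12 N·m clockwise.
The bucket of sand weighs 23 × 9.8 = 225.4 N and must supply an equal counterclockwise moment, so its lever arm about the fulcrum is 28.12 / 225.4 = 0.125 m.
That puts it at 0.97 − 0.125 = 0.845 m from the left end.

x ≈ 0.845 m from the left end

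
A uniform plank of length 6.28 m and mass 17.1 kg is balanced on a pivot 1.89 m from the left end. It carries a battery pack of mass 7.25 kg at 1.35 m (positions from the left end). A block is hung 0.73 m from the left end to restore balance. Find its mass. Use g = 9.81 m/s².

Take moments about the pivot (at 1.89 m from the left end).
Beam weight: 17.1 × 9.81 = 167.8 N down at 3.14 m → arm 1.25 m, τ = 167.8 × 1.25 = 209.8 N·m clockwise.
Battery pack: 7.25 × 9.81 = 71.12 N down at 1.35 m → arm 0.54 m, τ = 71.12 × 0.54 = 38.4 N·m counterclockwise.
Net moment of known loads = 171.4 N·m clockwise.
An unknown mass m at 0.73 m has arm 1.16 m; its moment is m·g·1.16 counterclockwise.
Στ = 0 ⇒ m × 9.81 × 1.16 = 171.4 ⇒ m = 171.4 / (9.81 × 1.16) = 15.1 kg.

m ≈ 15.1 kg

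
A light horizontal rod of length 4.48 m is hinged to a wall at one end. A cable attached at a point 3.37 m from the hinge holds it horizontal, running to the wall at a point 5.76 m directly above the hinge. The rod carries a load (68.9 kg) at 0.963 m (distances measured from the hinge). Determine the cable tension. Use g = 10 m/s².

T ≈ 228 N

Take moments about the hinge.
Load: 68.9 × 10 = 689 N down at 0.963 m → arm 0.963 m, τ = 689 × 0.963 = 663.5 N·m clockwise.
Total clockwise load moment = 663.5 N·m.
The cable tension T acts at 3.37 m; only its component perpendicular to the rod, T sinθ, produces torque. sinθ = h/√(h²+d²) = 5.76/√(5.76²+3.37²) = 0.8631.
Setting net torque to zero: T × 3.37 × 0.8631 = 663.5 → T = 663.5 / 2.909 = 228 N.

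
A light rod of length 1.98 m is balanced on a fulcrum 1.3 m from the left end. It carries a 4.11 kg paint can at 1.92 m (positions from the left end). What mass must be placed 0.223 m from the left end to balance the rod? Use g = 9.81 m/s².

Taking torques about the fulcrum (at 1.3 m from the left end):
Paint can: 4.11 × 9.81 = 40.32 N down at 1.92 m → arm 0.62 m, τ = 40.32 × 0.62 = 25 N·m clockwise.
Net moment of known loads = 25 N·m clockwise.
An unknown mass m at 0.223 m has arm 1.077 m; its moment is m·g·1.077 counterclockwise.
Balancing moments: m × 9.81 × 1.077 = 25, giving m = 25 / (9.81 × 1.077) = 2.37 kg.

m ≈ 2.37 kg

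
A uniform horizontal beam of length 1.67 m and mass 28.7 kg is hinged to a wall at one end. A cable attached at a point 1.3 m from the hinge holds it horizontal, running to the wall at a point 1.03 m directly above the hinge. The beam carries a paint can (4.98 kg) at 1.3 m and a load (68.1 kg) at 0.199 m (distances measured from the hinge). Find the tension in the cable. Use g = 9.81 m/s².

T ≈ 535 N

About the hinge:
Beam weight: 28.7 × 9.81 = 281.5 N down at 0.835 m → arm 0.835 m, τ = 281.5 × 0.835 = 235.1 N·m clockwise.
Paint can: 4.98 × 9.81 = 48.85 N down at 1.3 m → arm 1.3 m, τ = 48.85 × 1.3 = 63.51 N·m clockwise.
Load: 68.1 × 9.81 = 668.1 N down at 0.199 m → arm 0.199 m, τ = 668.1 × 0.199 = 133 N·m clockwise.
Total clockwise load moment = 431.6 N·m.
The cable tension T acts at 1.3 m; only its component perpendicular to the beam, T sinθ, produces torque. sinθ = h/√(h²+d²) = 1.03/√(1.03²+1.3²) = 0.621.
For rotational equilibrium, T × 1.3 × 0.621 = 431.6, so T = 431.6 / 0.8073 = 535 N.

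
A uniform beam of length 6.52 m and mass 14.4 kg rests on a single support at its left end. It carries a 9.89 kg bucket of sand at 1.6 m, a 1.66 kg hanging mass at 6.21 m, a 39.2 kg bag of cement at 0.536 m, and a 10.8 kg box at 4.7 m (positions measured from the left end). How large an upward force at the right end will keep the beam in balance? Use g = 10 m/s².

Take moments about the left end.
Beam weight: 14.4 × 10 = 144 N down at 3.26 m → arm 3.26 m, τ = 144 × 3.26 = 469.4 N·m clockwise.
Bucket of sand: 9.89 × 10 = 98.9 N down at 1.6 m → arm 1.6 m, τ = 98.9 × 1.6 = 158.2 N·m clockwise.
Hanging mass: 1.66 × 10 = 16.6 N down at 6.21 m → arm 6.21 m, τ = 16.6 × 6.21 = 103.1 N·m clockwise.
Bag of cement: 39.2 × 10 = 392 N down at 0.536 m → arm 0.536 m, τ = 392 × 0.536 = 210.1 N·m clockwise.
Box: 10.8 × 10 = 108 N down at 4.7 m → arm 4.7 m, τ = 108 × 4.7 = 507.6 N·m clockwise.
Net moment of the loads = 1448 N·m clockwise.
The upward force F acts at the right end, arm 6.52 m, giving F × 6.52 counterclockwise.
For rotational equilibrium, F × 6.52 = 1448, so F = 1448 / 6.52 = 222 N.

F ≈ 222 N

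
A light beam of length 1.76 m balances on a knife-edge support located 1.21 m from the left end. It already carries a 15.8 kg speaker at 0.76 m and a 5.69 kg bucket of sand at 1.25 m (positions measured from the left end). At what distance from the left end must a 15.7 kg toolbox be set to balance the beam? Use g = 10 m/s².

Taking torques about the knife-edge support (at 1.21 m from the left end):
Speaker: 15.8 × 10 = 158 N down at 0.76 m → arm 0.45 m, τ = 158 × 0.45 = 71.1 N·m counterclockwise.
Bucket of sand: 5.69 × 10 = 56.9 N down at 1.25 m → arm 0.04 m, τ = 56.9 × 0.04 = 2.276 N·m clockwise.
Net moment of existing loads = 68.82 N·m counterclockwise.
The toolbox weighs 15.7 × 10 = 157 N and must supply an equal clockwise moment, so its lever arm about the knife-edge support is 68.82 / 157 = 0.438 m.
That puts it at 1.21 + 0.438 = 1.65 m from the left end.

x ≈ 1.65 m from the left end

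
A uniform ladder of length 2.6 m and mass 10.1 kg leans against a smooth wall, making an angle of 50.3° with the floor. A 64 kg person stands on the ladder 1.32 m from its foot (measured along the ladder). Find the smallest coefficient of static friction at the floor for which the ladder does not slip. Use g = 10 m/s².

Choose the foot of the ladder as the axis so the floor normal and friction both act there and drop out.
Ladder weight 10.1×10 = 101 N acts at 1.3 m along the ladder; its horizontal arm is 1.3·cos50.3° = 0.8304 m → τ = 83.87 N·m clockwise.
Person: 64×10 = 640 N at 1.32 m → arm 0.8432 m → τ = 539.6 N·m clockwise.
Wall normal N acts horizontally at the top; its moment arm is the height L sinθ = 2.6·sin50.3° = 2 m, counterclockwise.
Setting net torque to zero: N × 2 = 623.5 → N = 311.8 N.
ΣFx = 0 ⇒ f = N_wall = 311.8 N. ΣFy = 0 ⇒ N_floor = 741 N.
μ_min = f / N_floor = 311.8 / 741 = 0.421.

μ_min ≈ 0.421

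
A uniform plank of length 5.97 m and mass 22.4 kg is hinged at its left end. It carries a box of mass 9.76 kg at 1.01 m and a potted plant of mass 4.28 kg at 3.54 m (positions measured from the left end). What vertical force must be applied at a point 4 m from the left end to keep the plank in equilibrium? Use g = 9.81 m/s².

Choose the left end as the axis so the unknown pivot reaction has zero arm there.
Beam weight: 22.4 × 9.81 = 219.7 N down at 2.985 m → arm 2.985 m, τ = 219.7 × 2.985 = 655.8 N·m clockwise.
Box: 9.76 × 9.81 = 95.75 N down at 1.01 m → arm 1.01 m, τ = 95.75 × 1.01 = 96.71 N·m clockwise.
Potted plant: 4.28 × 9.81 = 41.99 N down at 3.54 m → arm 3.54 m, τ = 41.99 × 3.54 = 148.6 N·m clockwise.
Net moment of the loads = 901.1 N·m clockwise.
The upward force F acts at a point 4 m from the left end, arm 4 m, giving F × 4 counterclockwise.
Balancing moments: F × 4 = 901.1, giving F = 901.1 / 4 = 225 N.

F ≈ 225 N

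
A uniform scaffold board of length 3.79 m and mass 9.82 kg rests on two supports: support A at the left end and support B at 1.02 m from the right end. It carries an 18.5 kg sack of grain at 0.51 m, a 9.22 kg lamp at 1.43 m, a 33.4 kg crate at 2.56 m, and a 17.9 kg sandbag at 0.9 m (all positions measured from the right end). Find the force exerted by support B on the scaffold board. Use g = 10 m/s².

Choose support A as the axis so its reaction then has zero moment arm.
Beam weight: 9.82 × 10 = 98.2 N down at 1.895 m → arm 1.895 m, τ = 98.2 × 1.895 = 186.1 N·m clockwise.
Sack of grain: 18.5 × 10 = 185 N down at 0.51 m → arm 3.28 m, τ = 185 × 3.28 = 606.8 N·m clockwise.
Lamp: 9.22 × 10 = 92.2 N down at 1.43 m → arm 2.36 m, τ = 92.2 × 2.36 = 217.6 N·m clockwise.
Crate: 33.4 × 10 = 334 N down at 2.56 m → arm 1.23 m, τ = 334 × 1.23 = 410.8 N·m clockwise.
Sandbag: 17.9 × 10 = 179 N down at 0.9 m → arm 2.89 m, τ = 179 × 2.89 = 517.3 N·m clockwise.
Net load moment about support A = 1939 N·m clockwise.
Reaction R at support B is upward at 1.02 m, arm 2.77 m → moment R × 2.77 counterclockwise.
Setting net torque to zero: R × 2.77 = 1939 → R = 700 N.

R_B ≈ 700 N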